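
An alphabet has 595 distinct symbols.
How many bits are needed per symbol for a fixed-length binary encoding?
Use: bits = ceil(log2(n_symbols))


log2(595) = 9.2167
Bracket: 2^9 = 512 < 595 <= 2^10 = 1024
So ceil(log2(595)) = 10

bits = ceil(log2(595)) = ceil(9.2167) = 10 bits


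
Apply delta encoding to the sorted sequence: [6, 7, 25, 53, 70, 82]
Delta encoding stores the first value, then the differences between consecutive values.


First value: 6
Deltas:
  7 - 6 = 1
  25 - 7 = 18
  53 - 25 = 28
  70 - 53 = 17
  82 - 70 = 12


Delta encoded: [6, 1, 18, 28, 17, 12]


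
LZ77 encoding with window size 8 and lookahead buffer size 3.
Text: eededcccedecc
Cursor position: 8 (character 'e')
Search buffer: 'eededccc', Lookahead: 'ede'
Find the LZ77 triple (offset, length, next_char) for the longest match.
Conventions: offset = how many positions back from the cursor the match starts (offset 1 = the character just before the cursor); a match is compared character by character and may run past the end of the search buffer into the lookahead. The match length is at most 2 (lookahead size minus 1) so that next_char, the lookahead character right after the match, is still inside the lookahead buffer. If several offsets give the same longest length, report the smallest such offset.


Try each offset into the search buffer:
  offset=1 (pos 7, char 'c'): match length 0
  offset=2 (pos 6, char 'c'): match length 0
  offset=3 (pos 5, char 'c'): match length 0
  offset=4 (pos 4, char 'd'): match length 0
  offset=5 (pos 3, char 'e'): match length 2
  offset=6 (pos 2, char 'd'): match length 0
  offset=7 (pos 1, char 'e'): match length 2
  offset=8 (pos 0, char 'e'): match length 1
Longest match has length 2, found at offsets 5, 7; take the smallest, offset 5.
next_char = character at position 8 + 2 = 10 -> 'e'

Best match: offset=5, length=2 (matching 'ed' starting at position 3)
LZ77 triple: (5, 2, 'e')


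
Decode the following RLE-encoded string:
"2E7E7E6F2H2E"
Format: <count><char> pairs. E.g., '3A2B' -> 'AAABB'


Expanding each <count><char> pair:
  2E -> 'EE'
  7E -> 'EEEEEEE'
  7E -> 'EEEEEEE'
  6F -> 'FFFFFF'
  2H -> 'HH'
  2E -> 'EE'

Decoded = EEEEEEEEEEEEEEEEFFFFFFHHEE


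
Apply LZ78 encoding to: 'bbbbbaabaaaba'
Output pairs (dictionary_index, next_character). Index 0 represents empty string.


LZ78 encoding steps:
Dictionary: {0: ''}
Step 1: w='' (idx 0), next='b' -> output (0, 'b'), add 'b' as idx 1
Step 2: w='b' (idx 1), next='b' -> output (1, 'b'), add 'bb' as idx 2
Step 3: w='bb' (idx 2), next='a' -> output (2, 'a'), add 'bba' as idx 3
Step 4: w='' (idx 0), next='a' -> output (0, 'a'), add 'a' as idx 4
Step 5: w='b' (idx 1), next='a' -> output (1, 'a'), add 'ba' as idx 5
Step 6: w='a' (idx 4), next='a' -> output (4, 'a'), add 'aa' as idx 6
Step 7: w='ba' (idx 5), end of input -> output (5, '')


Encoded: [(0, 'b'), (1, 'b'), (2, 'a'), (0, 'a'), (1, 'a'), (4, 'a'), (5, '')]


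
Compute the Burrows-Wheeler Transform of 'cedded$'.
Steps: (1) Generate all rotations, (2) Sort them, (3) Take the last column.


Rotations (sorted):
  0: $cedded -> last char: d
  1: cedded$ -> last char: $
  2: d$cedde -> last char: e
  3: dded$ce -> last char: e
  4: ded$ced -> last char: d
  5: ed$cedd -> last char: d
  6: edded$c -> last char: c


BWT = d$eeddc


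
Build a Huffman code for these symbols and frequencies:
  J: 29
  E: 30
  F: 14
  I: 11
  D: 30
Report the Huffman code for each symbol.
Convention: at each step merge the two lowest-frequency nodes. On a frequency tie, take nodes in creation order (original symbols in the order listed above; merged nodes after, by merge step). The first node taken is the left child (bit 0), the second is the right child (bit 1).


Huffman tree construction:
Step 1: Merge I(11) + F(14) = 25
Step 2: Merge (I+F)(25) + J(29) = 54
Step 3: Merge E(30) + D(30) = 60
Step 4: Merge ((I+F)+J)(54) + (E+D)(60) = 114
Read each symbol's code off the tree from the root (left child = 0, right child = 1).

Codes:
  J: 01 (length 2)
  E: 10 (length 2)
  F: 001 (length 3)
  I: 000 (length 3)
  D: 11 (length 2)
Average code length: 253/114 = 2.2193 bits/symbol


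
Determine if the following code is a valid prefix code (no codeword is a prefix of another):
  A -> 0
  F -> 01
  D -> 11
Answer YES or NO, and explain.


Checking each pair (does one codeword prefix another?):
  A='0' vs F='01': prefix -- VIOLATION

NO -- this is NOT a valid prefix code. A (0) is a prefix of F (01).


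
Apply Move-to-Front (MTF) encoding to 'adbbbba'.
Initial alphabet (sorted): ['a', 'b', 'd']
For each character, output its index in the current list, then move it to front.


MTF encoding:
'a': index 0 in ['a', 'b', 'd'] -> ['a', 'b', 'd']
'd': index 2 in ['a', 'b', 'd'] -> ['d', 'a', 'b']
'b': index 2 in ['d', 'a', 'b'] -> ['b', 'd', 'a']
'b': index 0 in ['b', 'd', 'a'] -> ['b', 'd', 'a']
'b': index 0 in ['b', 'd', 'a'] -> ['b', 'd', 'a']
'b': index 0 in ['b', 'd', 'a'] -> ['b', 'd', 'a']
'a': index 2 in ['b', 'd', 'a'] -> ['a', 'b', 'd']


Output: [0, 2, 2, 0, 0, 0, 2]


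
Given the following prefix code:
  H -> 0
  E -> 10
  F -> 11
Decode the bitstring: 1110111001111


Decoding step by step:
Bits 11 -> F
Bits 10 -> E
Bits 11 -> F
Bits 10 -> E
Bits 0 -> H
Bits 11 -> F
Bits 11 -> F


Decoded message: FEFEHFF


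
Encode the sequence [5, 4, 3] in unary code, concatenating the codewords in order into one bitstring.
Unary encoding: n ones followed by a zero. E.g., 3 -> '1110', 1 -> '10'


Encode each number as n ones followed by a terminating 0:
  5 -> 111110 (6 bits)
  4 -> 11110 (5 bits)
  3 -> 1110 (4 bits)
Total length = 6 + 5 + 4 = 15 bits.

Unary([5, 4, 3]) = 111110111101110 (15 bits)


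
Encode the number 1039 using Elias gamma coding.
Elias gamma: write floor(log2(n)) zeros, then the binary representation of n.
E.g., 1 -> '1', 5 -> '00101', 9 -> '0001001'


num_bits = floor(log2(1039)) + 1 = 11
leading_zeros = num_bits - 1 = 10
binary(1039) = 10000001111

Elias gamma(1039) = '0000000000' + '10000001111' = 000000000010000001111 (21 bits)


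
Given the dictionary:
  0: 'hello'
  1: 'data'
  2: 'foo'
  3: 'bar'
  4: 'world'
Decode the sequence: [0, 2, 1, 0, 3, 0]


Look up each index in the dictionary:
  0 -> 'hello'
  2 -> 'foo'
  1 -> 'data'
  0 -> 'hello'
  3 -> 'bar'
  0 -> 'hello'

Decoded: "hello foo data hello bar hello"


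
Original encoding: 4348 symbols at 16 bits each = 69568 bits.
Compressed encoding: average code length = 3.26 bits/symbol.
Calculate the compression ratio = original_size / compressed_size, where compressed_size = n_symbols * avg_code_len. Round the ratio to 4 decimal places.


original_size = n_symbols * orig_bits = 4348 * 16 = 69568 bits
compressed_size = n_symbols * avg_code_len = 4348 * 3.26 = 14174.48 bits
ratio = original_size / compressed_size = 69568 / 14174.48 = 4.908

Compression ratio = 4.908


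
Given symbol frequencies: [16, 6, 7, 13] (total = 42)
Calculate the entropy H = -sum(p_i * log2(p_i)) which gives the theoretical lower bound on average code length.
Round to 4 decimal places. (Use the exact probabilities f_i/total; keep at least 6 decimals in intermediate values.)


Per-symbol terms -p_i * log2(p_i) with p_i = f_i/42:
  p = 16/42 = 0.380952: log2(p) = -1.392317, -p*log2(p) = 0.530407
  p = 6/42 = 0.142857: log2(p) = -2.807355, -p*log2(p) = 0.401051
  p = 7/42 = 0.166667: log2(p) = -2.584963, -p*log2(p) = 0.430827
  p = 13/42 = 0.309524: log2(p) = -1.691878, -p*log2(p) = 0.523676
H = 0.530407 + 0.401051 + 0.430827 + 0.523676 = 1.885961

H = 1.886 bits/symbol


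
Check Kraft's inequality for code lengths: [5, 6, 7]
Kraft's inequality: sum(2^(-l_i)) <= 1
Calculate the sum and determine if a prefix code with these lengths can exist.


Sum = 2^(-5) + 2^(-6) + 2^(-7)
    = 0.03125 + 0.015625 + 0.0078125
    = 7/128 = 0.0546875
Since 0.0546875 <= 1, Kraft's inequality IS satisfied.
A prefix code with these lengths CAN exist.

Kraft sum = 0.0546875. Satisfied.


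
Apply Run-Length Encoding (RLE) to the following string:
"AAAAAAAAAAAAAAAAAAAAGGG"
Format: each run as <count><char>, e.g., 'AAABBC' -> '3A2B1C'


Scanning runs left to right:
  i=0: run of 'A' x 20 -> '20A'
  i=20: run of 'G' x 3 -> '3G'

RLE = 20A3G


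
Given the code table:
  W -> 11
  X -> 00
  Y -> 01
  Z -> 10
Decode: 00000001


Decoding:
00 -> X
00 -> X
00 -> X
01 -> Y


Result: XXXY


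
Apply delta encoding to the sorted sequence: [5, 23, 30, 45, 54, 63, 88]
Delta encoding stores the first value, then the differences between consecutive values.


First value: 5
Deltas:
  23 - 5 = 18
  30 - 23 = 7
  45 - 30 = 15
  54 - 45 = 9
  63 - 54 = 9
  88 - 63 = 25


Delta encoded: [5, 18, 7, 15, 9, 9, 25]


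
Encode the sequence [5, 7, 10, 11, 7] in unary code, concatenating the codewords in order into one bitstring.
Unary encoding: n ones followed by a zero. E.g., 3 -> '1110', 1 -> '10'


Encode each number as n ones followed by a terminating 0:
  5 -> 111110 (6 bits)
  7 -> 11111110 (8 bits)
  10 -> 11111111110 (11 bits)
  11 -> 111111111110 (12 bits)
  7 -> 11111110 (8 bits)
Total length = 6 + 8 + 11 + 12 + 8 = 45 bits.

Unary([5, 7, 10, 11, 7]) = 111110111111101111111111011111111111011111110 (45 bits)


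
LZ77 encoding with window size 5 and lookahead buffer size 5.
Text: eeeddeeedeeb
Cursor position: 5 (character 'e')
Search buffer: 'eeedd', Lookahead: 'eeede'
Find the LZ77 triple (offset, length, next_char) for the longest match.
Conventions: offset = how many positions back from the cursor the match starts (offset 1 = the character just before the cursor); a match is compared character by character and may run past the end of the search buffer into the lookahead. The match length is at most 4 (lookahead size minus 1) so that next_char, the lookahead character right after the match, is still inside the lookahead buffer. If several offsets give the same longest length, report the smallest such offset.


Try each offset into the search buffer:
  offset=1 (pos 4, char 'd'): match length 0
  offset=2 (pos 3, char 'd'): match length 0
  offset=3 (pos 2, char 'e'): match length 1
  offset=4 (pos 1, char 'e'): match length 2
  offset=5 (pos 0, char 'e'): match length 4
Longest match has length 4 at offset 5.
next_char = character at position 5 + 4 = 9 -> 'e'

Best match: offset=5, length=4 (matching 'eeed' starting at position 0)
LZ77 triple: (5, 4, 'e')


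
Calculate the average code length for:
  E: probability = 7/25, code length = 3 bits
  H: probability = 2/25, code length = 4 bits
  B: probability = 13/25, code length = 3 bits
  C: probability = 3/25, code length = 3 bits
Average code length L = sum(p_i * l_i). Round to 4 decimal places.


Weighted contributions p_i * l_i:
  E: (7/25) * 3 = 21/25
  H: (2/25) * 4 = 8/25
  B: (13/25) * 3 = 39/25
  C: (3/25) * 3 = 9/25
Sum = (21 + 8 + 39 + 9)/25 = 77/25

L = 77/25 = 3.0800 bits/symbol


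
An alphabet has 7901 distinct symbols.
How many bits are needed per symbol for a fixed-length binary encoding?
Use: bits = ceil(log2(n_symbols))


log2(7901) = 12.9478
Bracket: 2^12 = 4096 < 7901 <= 2^13 = 8192
So ceil(log2(7901)) = 13

bits = ceil(log2(7901)) = ceil(12.9478) = 13 bits


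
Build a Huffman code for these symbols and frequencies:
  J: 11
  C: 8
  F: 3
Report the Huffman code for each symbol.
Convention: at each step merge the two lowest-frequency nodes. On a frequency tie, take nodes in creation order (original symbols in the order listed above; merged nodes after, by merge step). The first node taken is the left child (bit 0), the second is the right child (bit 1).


Huffman tree construction:
Step 1: Merge F(3) + C(8) = 11
Step 2: Merge J(11) + (F+C)(11) = 22
Read each symbol's code off the tree from the root (left child = 0, right child = 1).

Codes:
  J: 0 (length 1)
  C: 11 (length 2)
  F: 10 (length 2)
Average code length: 33/22 = 1.5000 bits/symbol


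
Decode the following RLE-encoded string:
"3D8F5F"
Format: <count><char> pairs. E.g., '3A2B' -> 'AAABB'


Expanding each <count><char> pair:
  3D -> 'DDD'
  8F -> 'FFFFFFFF'
  5F -> 'FFFFF'

Decoded = DDDFFFFFFFFFFFFF


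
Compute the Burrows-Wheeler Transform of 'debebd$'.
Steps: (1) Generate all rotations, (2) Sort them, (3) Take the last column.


Rotations (sorted):
  0: $debebd -> last char: d
  1: bd$debe -> last char: e
  2: bebd$de -> last char: e
  3: d$debeb -> last char: b
  4: debebd$ -> last char: $
  5: ebd$deb -> last char: b
  6: ebebd$d -> last char: d


BWT = deeb$bd


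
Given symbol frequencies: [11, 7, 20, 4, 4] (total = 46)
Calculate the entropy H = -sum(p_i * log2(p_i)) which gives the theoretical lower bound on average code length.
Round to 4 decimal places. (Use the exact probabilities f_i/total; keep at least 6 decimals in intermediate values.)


Per-symbol terms -p_i * log2(p_i) with p_i = f_i/46:
  p = 11/46 = 0.239130: log2(p) = -2.064130, -p*log2(p) = 0.493596
  p = 7/46 = 0.152174: log2(p) = -2.716207, -p*log2(p) = 0.413336
  p = 20/46 = 0.434783: log2(p) = -1.201634, -p*log2(p) = 0.522450
  p = 4/46 = 0.086957: log2(p) = -3.523562, -p*log2(p) = 0.306397
  p = 4/46 = 0.086957: log2(p) = -3.523562, -p*log2(p) = 0.306397
H = 0.493596 + 0.413336 + 0.522450 + 0.306397 + 0.306397 = 2.042176

H = 2.0422 bits/symbol


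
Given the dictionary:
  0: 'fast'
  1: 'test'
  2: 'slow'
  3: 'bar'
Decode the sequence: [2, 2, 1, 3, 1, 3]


Look up each index in the dictionary:
  2 -> 'slow'
  2 -> 'slow'
  1 -> 'test'
  3 -> 'bar'
  1 -> 'test'
  3 -> 'bar'

Decoded: "slow slow test bar test bar"


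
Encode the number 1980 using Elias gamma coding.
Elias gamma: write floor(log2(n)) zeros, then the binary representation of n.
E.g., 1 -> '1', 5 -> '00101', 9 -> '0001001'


num_bits = floor(log2(1980)) + 1 = 11
leading_zeros = num_bits - 1 = 10
binary(1980) = 11110111100

Elias gamma(1980) = '0000000000' + '11110111100' = 000000000011110111100 (21 bits)


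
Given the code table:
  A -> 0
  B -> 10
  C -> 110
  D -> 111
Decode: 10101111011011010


Decoding:
10 -> B
10 -> B
111 -> D
10 -> B
110 -> C
110 -> C
10 -> B


Result: BBDBCCB


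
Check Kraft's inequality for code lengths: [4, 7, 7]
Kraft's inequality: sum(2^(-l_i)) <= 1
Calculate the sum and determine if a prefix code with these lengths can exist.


Sum = 2^(-4) + 2^(-7) + 2^(-7)
    = 0.0625 + 0.0078125 + 0.0078125
    = 10/128 = 0.078125
Since 0.078125 <= 1, Kraft's inequality IS satisfied.
A prefix code with these lengths CAN exist.

Kraft sum = 0.078125. Satisfied.


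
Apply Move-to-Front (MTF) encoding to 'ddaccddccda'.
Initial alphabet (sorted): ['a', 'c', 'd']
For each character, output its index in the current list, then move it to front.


MTF encoding:
'd': index 2 in ['a', 'c', 'd'] -> ['d', 'a', 'c']
'd': index 0 in ['d', 'a', 'c'] -> ['d', 'a', 'c']
'a': index 1 in ['d', 'a', 'c'] -> ['a', 'd', 'c']
'c': index 2 in ['a', 'd', 'c'] -> ['c', 'a', 'd']
'c': index 0 in ['c', 'a', 'd'] -> ['c', 'a', 'd']
'd': index 2 in ['c', 'a', 'd'] -> ['d', 'c', 'a']
'd': index 0 in ['d', 'c', 'a'] -> ['d', 'c', 'a']
'c': index 1 in ['d', 'c', 'a'] -> ['c', 'd', 'a']
'c': index 0 in ['c', 'd', 'a'] -> ['c', 'd', 'a']
'd': index 1 in ['c', 'd', 'a'] -> ['d', 'c', 'a']
'a': index 2 in ['d', 'c', 'a'] -> ['a', 'd', 'c']


Output: [2, 0, 1, 2, 0, 2, 0, 1, 0, 1, 2]


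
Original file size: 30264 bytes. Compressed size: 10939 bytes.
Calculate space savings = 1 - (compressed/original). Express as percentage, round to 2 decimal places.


ratio = compressed/original = 10939/30264 = 0.361453
savings = 1 - ratio = 1 - 0.361453 = 0.638547
as a percentage: 0.638547 * 100 = 63.85%

Space savings = 1 - 10939/30264 = 63.85%


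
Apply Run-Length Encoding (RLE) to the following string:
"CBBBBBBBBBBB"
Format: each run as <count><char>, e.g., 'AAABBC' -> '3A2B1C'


Scanning runs left to right:
  i=0: run of 'C' x 1 -> '1C'
  i=1: run of 'B' x 11 -> '11B'

RLE = 1C11B


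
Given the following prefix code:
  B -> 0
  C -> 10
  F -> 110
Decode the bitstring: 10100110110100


Decoding step by step:
Bits 10 -> C
Bits 10 -> C
Bits 0 -> B
Bits 110 -> F
Bits 110 -> F
Bits 10 -> C
Bits 0 -> B


Decoded message: CCBFFCB


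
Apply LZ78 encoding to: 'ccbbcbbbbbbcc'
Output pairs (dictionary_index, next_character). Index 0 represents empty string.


LZ78 encoding steps:
Dictionary: {0: ''}
Step 1: w='' (idx 0), next='c' -> output (0, 'c'), add 'c' as idx 1
Step 2: w='c' (idx 1), next='b' -> output (1, 'b'), add 'cb' as idx 2
Step 3: w='' (idx 0), next='b' -> output (0, 'b'), add 'b' as idx 3
Step 4: w='cb' (idx 2), next='b' -> output (2, 'b'), add 'cbb' as idx 4
Step 5: w='b' (idx 3), next='b' -> output (3, 'b'), add 'bb' as idx 5
Step 6: w='bb' (idx 5), next='c' -> output (5, 'c'), add 'bbc' as idx 6
Step 7: w='c' (idx 1), end of input -> output (1, '')


Encoded: [(0, 'c'), (1, 'b'), (0, 'b'), (2, 'b'), (3, 'b'), (5, 'c'), (1, '')]


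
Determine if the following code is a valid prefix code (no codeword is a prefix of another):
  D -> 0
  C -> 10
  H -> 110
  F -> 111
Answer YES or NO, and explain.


Checking each pair (does one codeword prefix another?):
  D='0' vs C='10': no prefix
  D='0' vs H='110': no prefix
  D='0' vs F='111': no prefix
  C='10' vs D='0': no prefix
  C='10' vs H='110': no prefix
  C='10' vs F='111': no prefix
  H='110' vs D='0': no prefix
  H='110' vs C='10': no prefix
  H='110' vs F='111': no prefix
  F='111' vs D='0': no prefix
  F='111' vs C='10': no prefix
  F='111' vs H='110': no prefix
No violation found over all pairs.

YES -- this is a valid prefix code. No codeword is a prefix of any other codeword.


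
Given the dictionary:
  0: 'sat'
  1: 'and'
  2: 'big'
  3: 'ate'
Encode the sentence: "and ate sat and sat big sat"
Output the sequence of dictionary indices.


Look up each word in the dictionary:
  'and' -> 1
  'ate' -> 3
  'sat' -> 0
  'and' -> 1
  'sat' -> 0
  'big' -> 2
  'sat' -> 0

Encoded: [1, 3, 0, 1, 0, 2, 0]


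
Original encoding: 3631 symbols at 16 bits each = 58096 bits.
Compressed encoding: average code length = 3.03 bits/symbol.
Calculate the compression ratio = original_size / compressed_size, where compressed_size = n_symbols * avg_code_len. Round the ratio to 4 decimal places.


original_size = n_symbols * orig_bits = 3631 * 16 = 58096 bits
compressed_size = n_symbols * avg_code_len = 3631 * 3.03 = 11001.93 bits
ratio = original_size / compressed_size = 58096 / 11001.93 = 5.2805

Compression ratio = 5.2805


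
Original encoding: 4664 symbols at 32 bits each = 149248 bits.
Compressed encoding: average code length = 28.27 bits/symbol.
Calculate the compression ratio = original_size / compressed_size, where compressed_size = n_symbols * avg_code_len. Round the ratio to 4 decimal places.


original_size = n_symbols * orig_bits = 4664 * 32 = 149248 bits
compressed_size = n_symbols * avg_code_len = 4664 * 28.27 = 131851.28 bits
ratio = original_size / compressed_size = 149248 / 131851.28 = 1.1319

Compression ratio = 1.1319


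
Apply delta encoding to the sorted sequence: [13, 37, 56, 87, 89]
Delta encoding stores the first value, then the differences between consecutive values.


First value: 13
Deltas:
  37 - 13 = 24
  56 - 37 = 19
  87 - 56 = 31
  89 - 87 = 2


Delta encoded: [13, 24, 19, 31, 2]


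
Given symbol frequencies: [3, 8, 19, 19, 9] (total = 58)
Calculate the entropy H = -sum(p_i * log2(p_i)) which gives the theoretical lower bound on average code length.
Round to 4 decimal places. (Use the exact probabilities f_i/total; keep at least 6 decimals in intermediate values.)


Per-symbol terms -p_i * log2(p_i) with p_i = f_i/58:
  p = 3/58 = 0.051724: log2(p) = -4.273018, -p*log2(p) = 0.221018
  p = 8/58 = 0.137931: log2(p) = -2.857981, -p*log2(p) = 0.394204
  p = 19/58 = 0.327586: log2(p) = -1.610053, -p*log2(p) = 0.527431
  p = 19/58 = 0.327586: log2(p) = -1.610053, -p*log2(p) = 0.527431
  p = 9/58 = 0.155172: log2(p) = -2.688056, -p*log2(p) = 0.417112
H = 0.221018 + 0.394204 + 0.527431 + 0.527431 + 0.417112 = 2.087196

H = 2.0872 bits/symbol


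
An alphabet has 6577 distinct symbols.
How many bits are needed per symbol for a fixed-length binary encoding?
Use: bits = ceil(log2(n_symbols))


log2(6577) = 12.6832
Bracket: 2^12 = 4096 < 6577 <= 2^13 = 8192
So ceil(log2(6577)) = 13

bits = ceil(log2(6577)) = ceil(12.6832) = 13 bits


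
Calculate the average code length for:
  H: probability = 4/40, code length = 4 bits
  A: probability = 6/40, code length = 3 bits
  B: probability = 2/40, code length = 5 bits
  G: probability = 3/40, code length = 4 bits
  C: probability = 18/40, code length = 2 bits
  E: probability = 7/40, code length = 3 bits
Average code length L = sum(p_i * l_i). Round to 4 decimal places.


Weighted contributions p_i * l_i:
  H: (4/40) * 4 = 16/40
  A: (6/40) * 3 = 18/40
  B: (2/40) * 5 = 10/40
  G: (3/40) * 4 = 12/40
  C: (18/40) * 2 = 36/40
  E: (7/40) * 3 = 21/40
Sum = (16 + 18 + 10 + 12 + 36 + 21)/40 = 113/40

L = 113/40 = 2.8250 bits/symbol


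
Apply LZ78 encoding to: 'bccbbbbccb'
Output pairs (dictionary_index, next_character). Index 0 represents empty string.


LZ78 encoding steps:
Dictionary: {0: ''}
Step 1: w='' (idx 0), next='b' -> output (0, 'b'), add 'b' as idx 1
Step 2: w='' (idx 0), next='c' -> output (0, 'c'), add 'c' as idx 2
Step 3: w='c' (idx 2), next='b' -> output (2, 'b'), add 'cb' as idx 3
Step 4: w='b' (idx 1), next='b' -> output (1, 'b'), add 'bb' as idx 4
Step 5: w='b' (idx 1), next='c' -> output (1, 'c'), add 'bc' as idx 5
Step 6: w='cb' (idx 3), end of input -> output (3, '')


Encoded: [(0, 'b'), (0, 'c'), (2, 'b'), (1, 'b'), (1, 'c'), (3, '')]


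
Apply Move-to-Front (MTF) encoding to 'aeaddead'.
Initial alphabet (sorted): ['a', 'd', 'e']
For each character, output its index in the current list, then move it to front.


MTF encoding:
'a': index 0 in ['a', 'd', 'e'] -> ['a', 'd', 'e']
'e': index 2 in ['a', 'd', 'e'] -> ['e', 'a', 'd']
'a': index 1 in ['e', 'a', 'd'] -> ['a', 'e', 'd']
'd': index 2 in ['a', 'e', 'd'] -> ['d', 'a', 'e']
'd': index 0 in ['d', 'a', 'e'] -> ['d', 'a', 'e']
'e': index 2 in ['d', 'a', 'e'] -> ['e', 'd', 'a']
'a': index 2 in ['e', 'd', 'a'] -> ['a', 'e', 'd']
'd': index 2 in ['a', 'e', 'd'] -> ['d', 'a', 'e']


Output: [0, 2, 1, 2, 0, 2, 2, 2]


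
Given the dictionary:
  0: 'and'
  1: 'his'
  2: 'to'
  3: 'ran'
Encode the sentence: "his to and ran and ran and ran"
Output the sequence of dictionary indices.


Look up each word in the dictionary:
  'his' -> 1
  'to' -> 2
  'and' -> 0
  'ran' -> 3
  'and' -> 0
  'ran' -> 3
  'and' -> 0
  'ran' -> 3

Encoded: [1, 2, 0, 3, 0, 3, 0, 3]


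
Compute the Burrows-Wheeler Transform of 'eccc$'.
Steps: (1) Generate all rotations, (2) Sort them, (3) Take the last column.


Rotations (sorted):
  0: $eccc -> last char: c
  1: c$ecc -> last char: c
  2: cc$ec -> last char: c
  3: ccc$e -> last char: e
  4: eccc$ -> last char: $


BWT = ccce$


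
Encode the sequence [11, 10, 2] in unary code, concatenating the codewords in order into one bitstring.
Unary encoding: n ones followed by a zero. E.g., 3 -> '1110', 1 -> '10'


Encode each number as n ones followed by a terminating 0:
  11 -> 111111111110 (12 bits)
  10 -> 11111111110 (11 bits)
  2 -> 110 (3 bits)
Total length = 12 + 11 + 3 = 26 bits.

Unary([11, 10, 2]) = 11111111111011111111110110 (26 bits)


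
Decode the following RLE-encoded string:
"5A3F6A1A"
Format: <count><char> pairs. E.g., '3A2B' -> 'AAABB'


Expanding each <count><char> pair:
  5A -> 'AAAAA'
  3F -> 'FFF'
  6A -> 'AAAAAA'
  1A -> 'A'

Decoded = AAAAAFFFAAAAAAA


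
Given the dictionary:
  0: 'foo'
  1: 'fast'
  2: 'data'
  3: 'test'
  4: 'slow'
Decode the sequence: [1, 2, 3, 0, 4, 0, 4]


Look up each index in the dictionary:
  1 -> 'fast'
  2 -> 'data'
  3 -> 'test'
  0 -> 'foo'
  4 -> 'slow'
  0 -> 'foo'
  4 -> 'slow'

Decoded: "fast data test foo slow foo slow"


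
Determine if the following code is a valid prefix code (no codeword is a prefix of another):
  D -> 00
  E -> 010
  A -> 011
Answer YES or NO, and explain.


Checking each pair (does one codeword prefix another?):
  D='00' vs E='010': no prefix
  D='00' vs A='011': no prefix
  E='010' vs D='00': no prefix
  E='010' vs A='011': no prefix
  A='011' vs D='00': no prefix
  A='011' vs E='010': no prefix
No violation found over all pairs.

YES -- this is a valid prefix code. No codeword is a prefix of any other codeword.


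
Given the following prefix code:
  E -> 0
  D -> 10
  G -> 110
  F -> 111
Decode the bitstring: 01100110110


Decoding step by step:
Bits 0 -> E
Bits 110 -> G
Bits 0 -> E
Bits 110 -> G
Bits 110 -> G


Decoded message: EGEGG


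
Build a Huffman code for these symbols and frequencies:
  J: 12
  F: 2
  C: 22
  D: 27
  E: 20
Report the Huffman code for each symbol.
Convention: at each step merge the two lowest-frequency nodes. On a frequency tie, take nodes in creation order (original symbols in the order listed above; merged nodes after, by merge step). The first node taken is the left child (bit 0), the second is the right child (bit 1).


Huffman tree construction:
Step 1: Merge F(2) + J(12) = 14
Step 2: Merge (F+J)(14) + E(20) = 34
Step 3: Merge C(22) + D(27) = 49
Step 4: Merge ((F+J)+E)(34) + (C+D)(49) = 83
Read each symbol's code off the tree from the root (left child = 0, right child = 1).

Codes:
  J: 001 (length 3)
  F: 000 (length 3)
  C: 10 (length 2)
  D: 11 (length 2)
  E: 01 (length 2)
Average code length: 180/83 = 2.1687 bits/symbol


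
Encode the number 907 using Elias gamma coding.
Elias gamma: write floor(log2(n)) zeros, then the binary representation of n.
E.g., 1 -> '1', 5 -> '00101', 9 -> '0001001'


num_bits = floor(log2(907)) + 1 = 10
leading_zeros = num_bits - 1 = 9
binary(907) = 1110001011

Elias gamma(907) = '000000000' + '1110001011' = 0000000001110001011 (19 bits)


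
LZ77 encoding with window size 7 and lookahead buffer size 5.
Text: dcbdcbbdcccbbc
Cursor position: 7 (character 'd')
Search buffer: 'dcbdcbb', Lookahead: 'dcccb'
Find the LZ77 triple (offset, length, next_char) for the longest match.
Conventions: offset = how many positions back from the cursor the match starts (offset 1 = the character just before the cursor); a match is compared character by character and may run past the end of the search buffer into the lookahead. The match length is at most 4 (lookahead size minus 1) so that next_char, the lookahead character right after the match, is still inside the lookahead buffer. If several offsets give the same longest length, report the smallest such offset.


Try each offset into the search buffer:
  offset=1 (pos 6, char 'b'): match length 0
  offset=2 (pos 5, char 'b'): match length 0
  offset=3 (pos 4, char 'c'): match length 0
  offset=4 (pos 3, char 'd'): match length 2
  offset=5 (pos 2, char 'b'): match length 0
  offset=6 (pos 1, char 'c'): match length 0
  offset=7 (pos 0, char 'd'): match length 2
Longest match has length 2, found at offsets 4, 7; take the smallest, offset 4.
next_char = character at position 7 + 2 = 9 -> 'c'

Best match: offset=4, length=2 (matching 'dc' starting at position 3)
LZ77 triple: (4, 2, 'c')


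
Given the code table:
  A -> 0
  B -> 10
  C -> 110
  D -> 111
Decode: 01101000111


Decoding:
0 -> A
110 -> C
10 -> B
0 -> A
0 -> A
111 -> D


Result: ACBAAD


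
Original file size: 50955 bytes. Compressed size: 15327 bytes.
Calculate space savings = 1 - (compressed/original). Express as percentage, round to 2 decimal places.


ratio = compressed/original = 15327/50955 = 0.300795
savings = 1 - ratio = 1 - 0.300795 = 0.699205
as a percentage: 0.699205 * 100 = 69.92%

Space savings = 1 - 15327/50955 = 69.92%


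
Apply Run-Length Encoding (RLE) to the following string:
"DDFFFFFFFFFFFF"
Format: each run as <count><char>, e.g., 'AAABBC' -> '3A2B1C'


Scanning runs left to right:
  i=0: run of 'D' x 2 -> '2D'
  i=2: run of 'F' x 12 -> '12F'

RLE = 2D12F


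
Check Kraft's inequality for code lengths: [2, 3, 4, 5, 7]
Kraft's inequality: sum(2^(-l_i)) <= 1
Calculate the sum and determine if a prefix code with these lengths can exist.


Sum = 2^(-2) + 2^(-3) + 2^(-4) + 2^(-5) + 2^(-7)
    = 0.25 + 0.125 + 0.0625 + 0.03125 + 0.0078125
    = 61/128 = 0.4765625
Since 0.4765625 <= 1, Kraft's inequality IS satisfied.
A prefix code with these lengths CAN exist.

Kraft sum = 0.4765625. Satisfied.


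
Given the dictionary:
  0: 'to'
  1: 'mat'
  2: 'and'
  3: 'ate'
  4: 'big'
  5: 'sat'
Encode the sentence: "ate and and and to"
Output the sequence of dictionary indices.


Look up each word in the dictionary:
  'ate' -> 3
  'and' -> 2
  'and' -> 2
  'and' -> 2
  'to' -> 0

Encoded: [3, 2, 2, 2, 0]


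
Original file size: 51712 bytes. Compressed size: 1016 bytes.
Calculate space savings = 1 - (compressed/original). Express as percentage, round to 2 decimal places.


ratio = compressed/original = 1016/51712 = 0.019647
savings = 1 - ratio = 1 - 0.019647 = 0.980353
as a percentage: 0.980353 * 100 = 98.04%

Space savings = 1 - 1016/51712 = 98.04%


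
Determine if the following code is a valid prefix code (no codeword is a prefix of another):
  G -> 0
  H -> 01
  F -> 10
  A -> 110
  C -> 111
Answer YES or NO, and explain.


Checking each pair (does one codeword prefix another?):
  G='0' vs H='01': prefix -- VIOLATION

NO -- this is NOT a valid prefix code. G (0) is a prefix of H (01).


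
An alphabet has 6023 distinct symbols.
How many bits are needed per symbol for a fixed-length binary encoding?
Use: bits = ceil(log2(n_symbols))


log2(6023) = 12.5563
Bracket: 2^12 = 4096 < 6023 <= 2^13 = 8192
So ceil(log2(6023)) = 13

bits = ceil(log2(6023)) = ceil(12.5563) = 13 bits


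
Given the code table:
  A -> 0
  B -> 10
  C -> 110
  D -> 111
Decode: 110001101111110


Decoding:
110 -> C
0 -> A
0 -> A
110 -> C
111 -> D
111 -> D
0 -> A


Result: CAACDDA


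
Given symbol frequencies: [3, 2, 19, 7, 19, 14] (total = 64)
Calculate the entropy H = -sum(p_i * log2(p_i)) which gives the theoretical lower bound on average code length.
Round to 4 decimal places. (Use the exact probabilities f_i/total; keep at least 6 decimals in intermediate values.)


Per-symbol terms -p_i * log2(p_i) with p_i = f_i/64:
  p = 3/64 = 0.046875: log2(p) = -4.415037, -p*log2(p) = 0.206955
  p = 2/64 = 0.031250: log2(p) = -5.000000, -p*log2(p) = 0.156250
  p = 19/64 = 0.296875: log2(p) = -1.752072, -p*log2(p) = 0.520147
  p = 7/64 = 0.109375: log2(p) = -3.192645, -p*log2(p) = 0.349196
  p = 19/64 = 0.296875: log2(p) = -1.752072, -p*log2(p) = 0.520147
  p = 14/64 = 0.218750: log2(p) = -2.192645, -p*log2(p) = 0.479641
H = 0.206955 + 0.156250 + 0.520147 + 0.349196 + 0.520147 + 0.479641 = 2.232336

H = 2.2323 bits/symbol


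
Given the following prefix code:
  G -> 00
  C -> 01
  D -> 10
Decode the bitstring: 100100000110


Decoding step by step:
Bits 10 -> D
Bits 01 -> C
Bits 00 -> G
Bits 00 -> G
Bits 01 -> C
Bits 10 -> D


Decoded message: DCGGCD


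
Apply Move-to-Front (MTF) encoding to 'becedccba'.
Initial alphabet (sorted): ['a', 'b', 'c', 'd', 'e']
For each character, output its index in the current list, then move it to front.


MTF encoding:
'b': index 1 in ['a', 'b', 'c', 'd', 'e'] -> ['b', 'a', 'c', 'd', 'e']
'e': index 4 in ['b', 'a', 'c', 'd', 'e'] -> ['e', 'b', 'a', 'c', 'd']
'c': index 3 in ['e', 'b', 'a', 'c', 'd'] -> ['c', 'e', 'b', 'a', 'd']
'e': index 1 in ['c', 'e', 'b', 'a', 'd'] -> ['e', 'c', 'b', 'a', 'd']
'd': index 4 in ['e', 'c', 'b', 'a', 'd'] -> ['d', 'e', 'c', 'b', 'a']
'c': index 2 in ['d', 'e', 'c', 'b', 'a'] -> ['c', 'd', 'e', 'b', 'a']
'c': index 0 in ['c', 'd', 'e', 'b', 'a'] -> ['c', 'd', 'e', 'b', 'a']
'b': index 3 in ['c', 'd', 'e', 'b', 'a'] -> ['b', 'c', 'd', 'e', 'a']
'a': index 4 in ['b', 'c', 'd', 'e', 'a'] -> ['a', 'b', 'c', 'd', 'e']


Output: [1, 4, 3, 1, 4, 2, 0, 3, 4]


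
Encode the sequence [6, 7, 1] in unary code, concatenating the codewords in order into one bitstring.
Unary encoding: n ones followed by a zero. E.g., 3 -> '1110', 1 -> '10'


Encode each number as n ones followed by a terminating 0:
  6 -> 1111110 (7 bits)
  7 -> 11111110 (8 bits)
  1 -> 10 (2 bits)
Total length = 7 + 8 + 2 = 17 bits.

Unary([6, 7, 1]) = 11111101111111010 (17 bits)


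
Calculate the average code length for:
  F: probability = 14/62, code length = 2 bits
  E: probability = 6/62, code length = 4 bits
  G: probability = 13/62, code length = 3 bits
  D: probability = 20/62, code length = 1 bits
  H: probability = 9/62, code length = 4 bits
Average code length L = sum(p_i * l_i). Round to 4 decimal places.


Weighted contributions p_i * l_i:
  F: (14/62) * 2 = 28/62
  E: (6/62) * 4 = 24/62
  G: (13/62) * 3 = 39/62
  D: (20/62) * 1 = 20/62
  H: (9/62) * 4 = 36/62
Sum = (28 + 24 + 39 + 20 + 36)/62 = 147/62

L = 147/62 = 2.3710 bits/symbol


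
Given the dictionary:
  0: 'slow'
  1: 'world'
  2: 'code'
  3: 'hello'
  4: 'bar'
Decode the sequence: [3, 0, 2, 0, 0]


Look up each index in the dictionary:
  3 -> 'hello'
  0 -> 'slow'
  2 -> 'code'
  0 -> 'slow'
  0 -> 'slow'

Decoded: "hello slow code slow slow"


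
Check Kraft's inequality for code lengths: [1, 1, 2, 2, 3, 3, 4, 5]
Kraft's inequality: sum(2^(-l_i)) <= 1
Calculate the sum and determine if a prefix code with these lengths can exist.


Sum = 2^(-1) + 2^(-1) + 2^(-2) + 2^(-2) + 2^(-3) + 2^(-3) + 2^(-4) + 2^(-5)
    = 0.5 + 0.5 + 0.25 + 0.25 + 0.125 + 0.125 + 0.0625 + 0.03125
    = 59/32 = 1.84375
Since 1.84375 > 1, Kraft's inequality is NOT satisfied.
A prefix code with these lengths CANNOT exist.

Kraft sum = 1.84375. Not satisfied.


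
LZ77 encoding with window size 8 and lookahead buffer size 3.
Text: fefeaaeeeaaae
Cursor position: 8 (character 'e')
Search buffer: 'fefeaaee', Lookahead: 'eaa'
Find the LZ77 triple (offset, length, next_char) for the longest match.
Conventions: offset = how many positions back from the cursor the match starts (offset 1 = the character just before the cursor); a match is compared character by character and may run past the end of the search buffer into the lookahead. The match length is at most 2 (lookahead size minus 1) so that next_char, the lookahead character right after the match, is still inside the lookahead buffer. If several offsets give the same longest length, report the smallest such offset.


Try each offset into the search buffer:
  offset=1 (pos 7, char 'e'): match length 1
  offset=2 (pos 6, char 'e'): match length 1
  offset=3 (pos 5, char 'a'): match length 0
  offset=4 (pos 4, char 'a'): match length 0
  offset=5 (pos 3, char 'e'): match length 2
  offset=6 (pos 2, char 'f'): match length 0
  offset=7 (pos 1, char 'e'): match length 1
  offset=8 (pos 0, char 'f'): match length 0
Longest match has length 2 at offset 5.
next_char = character at position 8 + 2 = 10 -> 'a'

Best match: offset=5, length=2 (matching 'ea' starting at position 3)
LZ77 triple: (5, 2, 'a')


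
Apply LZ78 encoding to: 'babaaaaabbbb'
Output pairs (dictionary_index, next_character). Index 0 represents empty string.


LZ78 encoding steps:
Dictionary: {0: ''}
Step 1: w='' (idx 0), next='b' -> output (0, 'b'), add 'b' as idx 1
Step 2: w='' (idx 0), next='a' -> output (0, 'a'), add 'a' as idx 2
Step 3: w='b' (idx 1), next='a' -> output (1, 'a'), add 'ba' as idx 3
Step 4: w='a' (idx 2), next='a' -> output (2, 'a'), add 'aa' as idx 4
Step 5: w='aa' (idx 4), next='b' -> output (4, 'b'), add 'aab' as idx 5
Step 6: w='b' (idx 1), next='b' -> output (1, 'b'), add 'bb' as idx 6
Step 7: w='b' (idx 1), end of input -> output (1, '')


Encoded: [(0, 'b'), (0, 'a'), (1, 'a'), (2, 'a'), (4, 'b'), (1, 'b'), (1, '')]


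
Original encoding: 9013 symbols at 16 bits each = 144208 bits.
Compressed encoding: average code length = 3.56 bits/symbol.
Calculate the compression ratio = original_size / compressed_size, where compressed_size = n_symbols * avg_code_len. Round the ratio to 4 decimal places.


original_size = n_symbols * orig_bits = 9013 * 16 = 144208 bits
compressed_size = n_symbols * avg_code_len = 9013 * 3.56 = 32086.28 bits
ratio = original_size / compressed_size = 144208 / 32086.28 = 4.4944

Compression ratio = 4.4944


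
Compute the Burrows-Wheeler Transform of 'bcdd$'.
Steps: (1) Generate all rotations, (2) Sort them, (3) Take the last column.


Rotations (sorted):
  0: $bcdd -> last char: d
  1: bcdd$ -> last char: $
  2: cdd$b -> last char: b
  3: d$bcd -> last char: d
  4: dd$bc -> last char: c


BWT = d$bdc


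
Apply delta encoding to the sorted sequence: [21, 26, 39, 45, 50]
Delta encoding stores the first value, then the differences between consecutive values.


First value: 21
Deltas:
  26 - 21 = 5
  39 - 26 = 13
  45 - 39 = 6
  50 - 45 = 5


Delta encoded: [21, 5, 13, 6, 5]


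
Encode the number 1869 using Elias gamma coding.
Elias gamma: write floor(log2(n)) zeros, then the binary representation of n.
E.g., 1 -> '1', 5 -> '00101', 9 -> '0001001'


num_bits = floor(log2(1869)) + 1 = 11
leading_zeros = num_bits - 1 = 10
binary(1869) = 11101001101

Elias gamma(1869) = '0000000000' + '11101001101' = 000000000011101001101 (21 bits)


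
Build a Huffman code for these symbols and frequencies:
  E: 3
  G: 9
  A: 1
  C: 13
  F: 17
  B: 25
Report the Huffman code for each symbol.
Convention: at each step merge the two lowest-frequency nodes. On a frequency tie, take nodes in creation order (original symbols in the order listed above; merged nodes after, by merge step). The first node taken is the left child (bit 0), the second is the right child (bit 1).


Huffman tree construction:
Step 1: Merge A(1) + E(3) = 4
Step 2: Merge (A+E)(4) + G(9) = 13
Step 3: Merge C(13) + ((A+E)+G)(13) = 26
Step 4: Merge F(17) + B(25) = 42
Step 5: Merge (C+((A+E)+G))(26) + (F+B)(42) = 68
Read each symbol's code off the tree from the root (left child = 0, right child = 1).

Codes:
  E: 0101 (length 4)
  G: 011 (length 3)
  A: 0100 (length 4)
  C: 00 (length 2)
  F: 10 (length 2)
  B: 11 (length 2)
Average code length: 153/68 = 2.2500 bits/symbol


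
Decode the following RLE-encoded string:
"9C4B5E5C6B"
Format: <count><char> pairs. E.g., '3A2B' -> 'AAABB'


Expanding each <count><char> pair:
  9C -> 'CCCCCCCCC'
  4B -> 'BBBB'
  5E -> 'EEEEE'
  5C -> 'CCCCC'
  6B -> 'BBBBBB'

Decoded = CCCCCCCCCBBBBEEEEECCCCCBBBBBB


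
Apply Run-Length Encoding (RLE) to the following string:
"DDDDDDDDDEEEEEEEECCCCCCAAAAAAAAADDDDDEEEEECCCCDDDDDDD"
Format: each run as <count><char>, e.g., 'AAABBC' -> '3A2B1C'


Scanning runs left to right:
  i=0: run of 'D' x 9 -> '9D'
  i=9: run of 'E' x 8 -> '8E'
  i=17: run of 'C' x 6 -> '6C'
  i=23: run of 'A' x 9 -> '9A'
  i=32: run of 'D' x 5 -> '5D'
  i=37: run of 'E' x 5 -> '5E'
  i=42: run of 'C' x 4 -> '4C'
  i=46: run of 'D' x 7 -> '7D'

RLE = 9D8E6C9A5D5E4C7D


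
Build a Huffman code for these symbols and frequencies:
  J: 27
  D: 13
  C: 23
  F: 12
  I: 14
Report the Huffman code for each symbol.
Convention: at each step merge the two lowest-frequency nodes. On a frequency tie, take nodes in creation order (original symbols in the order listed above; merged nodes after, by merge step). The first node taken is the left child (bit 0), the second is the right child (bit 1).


Huffman tree construction:
Step 1: Merge F(12) + D(13) = 25
Step 2: Merge I(14) + C(23) = 37
Step 3: Merge (F+D)(25) + J(27) = 52
Step 4: Merge (I+C)(37) + ((F+D)+J)(52) = 89
Read each symbol's code off the tree from the root (left child = 0, right child = 1).

Codes:
  J: 11 (length 2)
  D: 101 (length 3)
  C: 01 (length 2)
  F: 100 (length 3)
  I: 00 (length 2)
Average code length: 203/89 = 2.2809 bits/symbol


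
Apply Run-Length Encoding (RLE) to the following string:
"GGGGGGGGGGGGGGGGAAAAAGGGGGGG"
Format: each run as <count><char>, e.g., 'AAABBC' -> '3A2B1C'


Scanning runs left to right:
  i=0: run of 'G' x 16 -> '16G'
  i=16: run of 'A' x 5 -> '5A'
  i=21: run of 'G' x 7 -> '7G'

RLE = 16G5A7G


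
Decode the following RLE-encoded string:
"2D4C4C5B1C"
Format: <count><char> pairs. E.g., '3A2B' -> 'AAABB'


Expanding each <count><char> pair:
  2D -> 'DD'
  4C -> 'CCCC'
  4C -> 'CCCC'
  5B -> 'BBBBB'
  1C -> 'C'

Decoded = DDCCCCCCCCBBBBBC
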